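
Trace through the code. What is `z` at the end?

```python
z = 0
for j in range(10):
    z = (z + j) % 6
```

Let's trace through this code step by step.

Initialize: z = 0
Entering loop: for j in range(10):

After execution: z = 3
3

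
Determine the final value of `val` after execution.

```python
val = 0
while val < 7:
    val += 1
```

Let's trace through this code step by step.

Initialize: val = 0
Entering loop: while val < 7:

After execution: val = 7
7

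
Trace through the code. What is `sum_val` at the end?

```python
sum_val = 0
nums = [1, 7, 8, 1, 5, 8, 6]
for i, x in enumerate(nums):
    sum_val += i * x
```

Let's trace through this code step by step.

Initialize: sum_val = 0
Initialize: nums = [1, 7, 8, 1, 5, 8, 6]
Entering loop: for i, x in enumerate(nums):

After execution: sum_val = 122
122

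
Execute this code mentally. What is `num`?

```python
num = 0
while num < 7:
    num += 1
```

Let's trace through this code step by step.

Initialize: num = 0
Entering loop: while num < 7:

After execution: num = 7
7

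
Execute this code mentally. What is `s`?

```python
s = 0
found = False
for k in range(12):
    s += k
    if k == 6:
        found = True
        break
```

Let's trace through this code step by step.

Initialize: s = 0
Initialize: found = False
Entering loop: for k in range(12):

After execution: s = 21
21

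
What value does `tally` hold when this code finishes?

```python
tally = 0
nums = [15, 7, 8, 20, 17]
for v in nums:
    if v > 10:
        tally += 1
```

Let's trace through this code step by step.

Initialize: tally = 0
Initialize: nums = [15, 7, 8, 20, 17]
Entering loop: for v in nums:

After execution: tally = 3
3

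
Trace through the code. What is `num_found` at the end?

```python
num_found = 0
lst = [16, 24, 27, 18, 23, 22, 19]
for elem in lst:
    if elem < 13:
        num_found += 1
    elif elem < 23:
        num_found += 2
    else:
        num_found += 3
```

Let's trace through this code step by step.

Initialize: num_found = 0
Initialize: lst = [16, 24, 27, 18, 23, 22, 19]
Entering loop: for elem in lst:

After execution: num_found = 17
17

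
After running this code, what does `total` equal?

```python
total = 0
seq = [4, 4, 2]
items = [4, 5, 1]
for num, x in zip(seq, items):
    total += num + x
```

Let's trace through this code step by step.

Initialize: total = 0
Initialize: seq = [4, 4, 2]
Initialize: items = [4, 5, 1]
Entering loop: for num, x in zip(seq, items):

After execution: total = 20
20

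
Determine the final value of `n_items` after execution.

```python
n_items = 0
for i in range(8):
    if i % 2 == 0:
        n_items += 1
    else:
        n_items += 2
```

Let's trace through this code step by step.

Initialize: n_items = 0
Entering loop: for i in range(8):

After execution: n_items = 12
12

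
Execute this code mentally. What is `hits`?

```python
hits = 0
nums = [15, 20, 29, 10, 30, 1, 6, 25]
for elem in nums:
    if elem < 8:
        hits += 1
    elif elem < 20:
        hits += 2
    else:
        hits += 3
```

Let's trace through this code step by step.

Initialize: hits = 0
Initialize: nums = [15, 20, 29, 10, 30, 1, 6, 25]
Entering loop: for elem in nums:

After execution: hits = 18
18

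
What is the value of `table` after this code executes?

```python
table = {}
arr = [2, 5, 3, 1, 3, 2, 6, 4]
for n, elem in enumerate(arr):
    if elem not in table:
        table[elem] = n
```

Let's trace through this code step by step.

Initialize: table = {}
Initialize: arr = [2, 5, 3, 1, 3, 2, 6, 4]
Entering loop: for n, elem in enumerate(arr):

After execution: table = {2: 0, 5: 1, 3: 2, 1: 3, 6: 6, 4: 7}
{2: 0, 5: 1, 3: 2, 1: 3, 6: 6, 4: 7}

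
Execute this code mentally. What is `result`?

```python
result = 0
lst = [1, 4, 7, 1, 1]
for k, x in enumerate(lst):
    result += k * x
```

Let's trace through this code step by step.

Initialize: result = 0
Initialize: lst = [1, 4, 7, 1, 1]
Entering loop: for k, x in enumerate(lst):

After execution: result = 25
25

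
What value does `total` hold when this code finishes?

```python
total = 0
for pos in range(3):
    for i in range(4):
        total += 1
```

Let's trace through this code step by step.

Initialize: total = 0
Entering loop: for pos in range(3):

After execution: total = 12
12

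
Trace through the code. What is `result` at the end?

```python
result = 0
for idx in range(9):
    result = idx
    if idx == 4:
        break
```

Let's trace through this code step by step.

Initialize: result = 0
Entering loop: for idx in range(9):

After execution: result = 4
4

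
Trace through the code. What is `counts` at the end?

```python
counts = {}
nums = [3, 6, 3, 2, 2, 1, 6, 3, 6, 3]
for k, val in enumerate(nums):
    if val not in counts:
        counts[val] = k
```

Let's trace through this code step by step.

Initialize: counts = {}
Initialize: nums = [3, 6, 3, 2, 2, 1, 6, 3, 6, 3]
Entering loop: for k, val in enumerate(nums):

After execution: counts = {3: 0, 6: 1, 2: 3, 1: 5}
{3: 0, 6: 1, 2: 3, 1: 5}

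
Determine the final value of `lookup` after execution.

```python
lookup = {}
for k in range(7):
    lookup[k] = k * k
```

Let's trace through this code step by step.

Initialize: lookup = {}
Entering loop: for k in range(7):

After execution: lookup = {0: 0, 1: 1, 2: 4, 3: 9, 4: 16, 5: 25, 6: 36}
{0: 0, 1: 1, 2: 4, 3: 9, 4: 16, 5: 25, 6: 36}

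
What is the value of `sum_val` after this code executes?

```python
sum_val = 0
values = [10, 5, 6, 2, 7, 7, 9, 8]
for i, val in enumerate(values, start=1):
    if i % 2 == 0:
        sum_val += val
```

Let's trace through this code step by step.

Initialize: sum_val = 0
Initialize: values = [10, 5, 6, 2, 7, 7, 9, 8]
Entering loop: for i, val in enumerate(values, start=1):

After execution: sum_val = 22
22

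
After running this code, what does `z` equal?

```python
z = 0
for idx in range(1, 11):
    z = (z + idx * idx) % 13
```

Let's trace through this code step by step.

Initialize: z = 0
Entering loop: for idx in range(1, 11):

After execution: z = 8
8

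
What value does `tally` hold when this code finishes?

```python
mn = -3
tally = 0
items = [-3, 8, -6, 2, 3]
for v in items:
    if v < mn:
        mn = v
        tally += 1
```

Let's trace through this code step by step.

Initialize: mn = -3
Initialize: tally = 0
Initialize: items = [-3, 8, -6, 2, 3]
Entering loop: for v in items:

After execution: tally = 1
1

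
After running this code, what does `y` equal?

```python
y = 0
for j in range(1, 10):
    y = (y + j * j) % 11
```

Let's trace through this code step by step.

Initialize: y = 0
Entering loop: for j in range(1, 10):

After execution: y = 10
10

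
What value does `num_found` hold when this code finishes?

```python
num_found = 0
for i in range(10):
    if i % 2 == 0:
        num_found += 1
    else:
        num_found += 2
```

Let's trace through this code step by step.

Initialize: num_found = 0
Entering loop: for i in range(10):

After execution: num_found = 15
15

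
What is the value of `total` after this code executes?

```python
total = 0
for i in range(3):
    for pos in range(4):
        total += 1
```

Let's trace through this code step by step.

Initialize: total = 0
Entering loop: for i in range(3):

After execution: total = 12
12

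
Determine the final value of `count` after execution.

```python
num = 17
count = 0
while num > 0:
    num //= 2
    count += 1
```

Let's trace through this code step by step.

Initialize: num = 17
Initialize: count = 0
Entering loop: while num > 0:

After execution: count = 5
5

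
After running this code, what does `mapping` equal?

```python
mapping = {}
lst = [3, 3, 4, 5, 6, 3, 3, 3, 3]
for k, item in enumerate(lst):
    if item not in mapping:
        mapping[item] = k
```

Let's trace through this code step by step.

Initialize: mapping = {}
Initialize: lst = [3, 3, 4, 5, 6, 3, 3, 3, 3]
Entering loop: for k, item in enumerate(lst):

After execution: mapping = {3: 0, 4: 2, 5: 3, 6: 4}
{3: 0, 4: 2, 5: 3, 6: 4}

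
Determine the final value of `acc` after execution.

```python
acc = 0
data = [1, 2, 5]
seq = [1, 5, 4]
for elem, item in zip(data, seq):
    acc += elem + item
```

Let's trace through this code step by step.

Initialize: acc = 0
Initialize: data = [1, 2, 5]
Initialize: seq = [1, 5, 4]
Entering loop: for elem, item in zip(data, seq):

After execution: acc = 18
18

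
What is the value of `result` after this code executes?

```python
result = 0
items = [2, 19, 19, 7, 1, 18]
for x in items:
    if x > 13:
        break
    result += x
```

Let's trace through this code step by step.

Initialize: result = 0
Initialize: items = [2, 19, 19, 7, 1, 18]
Entering loop: for x in items:

After execution: result = 2
2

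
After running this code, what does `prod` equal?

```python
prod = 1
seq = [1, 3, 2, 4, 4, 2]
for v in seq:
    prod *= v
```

Let's trace through this code step by step.

Initialize: prod = 1
Initialize: seq = [1, 3, 2, 4, 4, 2]
Entering loop: for v in seq:

After execution: prod = 192
192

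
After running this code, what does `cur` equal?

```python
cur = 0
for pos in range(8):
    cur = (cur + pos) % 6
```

Let's trace through this code step by step.

Initialize: cur = 0
Entering loop: for pos in range(8):

After execution: cur = 4
4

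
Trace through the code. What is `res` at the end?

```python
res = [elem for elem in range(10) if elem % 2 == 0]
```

Let's trace through this code step by step.

Initialize: res = [elem for elem in range(10) if elem % 2 == 0]

After execution: res = [0, 2, 4, 6, 8]
[0, 2, 4, 6, 8]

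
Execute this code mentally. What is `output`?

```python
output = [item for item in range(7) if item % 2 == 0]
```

Let's trace through this code step by step.

Initialize: output = [item for item in range(7) if item % 2 == 0]

After execution: output = [0, 2, 4, 6]
[0, 2, 4, 6]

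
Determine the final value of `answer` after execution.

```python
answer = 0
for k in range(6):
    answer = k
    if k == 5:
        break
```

Let's trace through this code step by step.

Initialize: answer = 0
Entering loop: for k in range(6):

After execution: answer = 5
5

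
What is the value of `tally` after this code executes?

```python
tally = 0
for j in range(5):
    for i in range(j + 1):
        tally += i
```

Let's trace through this code step by step.

Initialize: tally = 0
Entering loop: for j in range(5):

After execution: tally = 20
20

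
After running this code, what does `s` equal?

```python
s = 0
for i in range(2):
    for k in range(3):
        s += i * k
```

Let's trace through this code step by step.

Initialize: s = 0
Entering loop: for i in range(2):

After execution: s = 3
3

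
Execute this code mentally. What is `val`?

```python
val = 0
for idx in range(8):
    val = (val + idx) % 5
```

Let's trace through this code step by step.

Initialize: val = 0
Entering loop: for idx in range(8):

After execution: val = 3
3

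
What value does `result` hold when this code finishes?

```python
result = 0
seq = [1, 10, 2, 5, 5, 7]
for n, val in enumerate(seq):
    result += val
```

Let's trace through this code step by step.

Initialize: result = 0
Initialize: seq = [1, 10, 2, 5, 5, 7]
Entering loop: for n, val in enumerate(seq):

After execution: result = 30
30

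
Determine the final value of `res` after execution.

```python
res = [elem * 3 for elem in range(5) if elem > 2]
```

Let's trace through this code step by step.

Initialize: res = [elem * 3 for elem in range(5) if elem > 2]

After execution: res = [9, 12]
[9, 12]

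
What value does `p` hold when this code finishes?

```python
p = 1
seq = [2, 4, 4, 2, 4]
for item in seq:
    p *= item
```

Let's trace through this code step by step.

Initialize: p = 1
Initialize: seq = [2, 4, 4, 2, 4]
Entering loop: for item in seq:

After execution: p = 256
256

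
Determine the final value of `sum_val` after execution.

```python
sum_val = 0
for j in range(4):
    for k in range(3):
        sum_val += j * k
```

Let's trace through this code step by step.

Initialize: sum_val = 0
Entering loop: for j in range(4):

After execution: sum_val = 18
18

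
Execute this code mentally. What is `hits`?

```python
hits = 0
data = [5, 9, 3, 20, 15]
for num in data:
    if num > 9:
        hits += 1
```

Let's trace through this code step by step.

Initialize: hits = 0
Initialize: data = [5, 9, 3, 20, 15]
Entering loop: for num in data:

After execution: hits = 2
2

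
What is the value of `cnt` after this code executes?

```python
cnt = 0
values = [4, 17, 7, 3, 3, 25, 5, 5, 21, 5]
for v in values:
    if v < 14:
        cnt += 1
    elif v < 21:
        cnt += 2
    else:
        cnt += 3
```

Let's trace through this code step by step.

Initialize: cnt = 0
Initialize: values = [4, 17, 7, 3, 3, 25, 5, 5, 21, 5]
Entering loop: for v in values:

After execution: cnt = 15
15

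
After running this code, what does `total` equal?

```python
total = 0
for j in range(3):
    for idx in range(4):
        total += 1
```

Let's trace through this code step by step.

Initialize: total = 0
Entering loop: for j in range(3):

After execution: total = 12
12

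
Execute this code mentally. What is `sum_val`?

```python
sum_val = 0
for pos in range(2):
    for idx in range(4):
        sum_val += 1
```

Let's trace through this code step by step.

Initialize: sum_val = 0
Entering loop: for pos in range(2):

After execution: sum_val = 8
8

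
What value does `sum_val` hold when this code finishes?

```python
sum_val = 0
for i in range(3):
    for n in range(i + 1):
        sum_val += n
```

Let's trace through this code step by step.

Initialize: sum_val = 0
Entering loop: for i in range(3):

After execution: sum_val = 4
4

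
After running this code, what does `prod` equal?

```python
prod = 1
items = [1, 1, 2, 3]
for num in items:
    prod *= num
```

Let's trace through this code step by step.

Initialize: prod = 1
Initialize: items = [1, 1, 2, 3]
Entering loop: for num in items:

After execution: prod = 6
6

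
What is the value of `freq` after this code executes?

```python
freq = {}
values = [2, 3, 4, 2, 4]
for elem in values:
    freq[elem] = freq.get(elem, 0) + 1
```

Let's trace through this code step by step.

Initialize: freq = {}
Initialize: values = [2, 3, 4, 2, 4]
Entering loop: for elem in values:

After execution: freq = {2: 2, 3: 1, 4: 2}
{2: 2, 3: 1, 4: 2}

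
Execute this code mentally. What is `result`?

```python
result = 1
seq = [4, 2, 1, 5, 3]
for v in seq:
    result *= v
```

Let's trace through this code step by step.

Initialize: result = 1
Initialize: seq = [4, 2, 1, 5, 3]
Entering loop: for v in seq:

After execution: result = 120
120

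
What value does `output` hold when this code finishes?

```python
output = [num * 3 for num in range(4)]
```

Let's trace through this code step by step.

Initialize: output = [num * 3 for num in range(4)]

After execution: output = [0, 3, 6, 9]
[0, 3, 6, 9]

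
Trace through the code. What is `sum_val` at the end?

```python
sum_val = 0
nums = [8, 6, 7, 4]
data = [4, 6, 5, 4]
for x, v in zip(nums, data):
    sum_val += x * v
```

Let's trace through this code step by step.

Initialize: sum_val = 0
Initialize: nums = [8, 6, 7, 4]
Initialize: data = [4, 6, 5, 4]
Entering loop: for x, v in zip(nums, data):

After execution: sum_val = 119
119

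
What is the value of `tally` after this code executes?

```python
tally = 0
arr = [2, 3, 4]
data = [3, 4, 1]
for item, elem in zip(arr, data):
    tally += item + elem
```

Let's trace through this code step by step.

Initialize: tally = 0
Initialize: arr = [2, 3, 4]
Initialize: data = [3, 4, 1]
Entering loop: for item, elem in zip(arr, data):

After execution: tally = 17
17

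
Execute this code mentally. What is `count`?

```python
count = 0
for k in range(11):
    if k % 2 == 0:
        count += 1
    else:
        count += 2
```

Let's trace through this code step by step.

Initialize: count = 0
Entering loop: for k in range(11):

After execution: count = 16
16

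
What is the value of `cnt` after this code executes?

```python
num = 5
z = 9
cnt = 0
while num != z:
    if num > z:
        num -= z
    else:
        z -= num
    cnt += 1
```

Let's trace through this code step by step.

Initialize: num = 5
Initialize: z = 9
Initialize: cnt = 0
Entering loop: while num != z:

After execution: cnt = 5
5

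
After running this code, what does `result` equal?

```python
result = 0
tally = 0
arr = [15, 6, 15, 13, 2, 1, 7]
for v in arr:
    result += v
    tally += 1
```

Let's trace through this code step by step.

Initialize: result = 0
Initialize: tally = 0
Initialize: arr = [15, 6, 15, 13, 2, 1, 7]
Entering loop: for v in arr:

After execution: result = 59
59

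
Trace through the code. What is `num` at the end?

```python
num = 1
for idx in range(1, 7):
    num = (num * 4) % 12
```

Let's trace through this code step by step.

Initialize: num = 1
Entering loop: for idx in range(1, 7):

After execution: num = 4
4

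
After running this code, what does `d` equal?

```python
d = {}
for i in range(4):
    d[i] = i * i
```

Let's trace through this code step by step.

Initialize: d = {}
Entering loop: for i in range(4):

After execution: d = {0: 0, 1: 1, 2: 4, 3: 9}
{0: 0, 1: 1, 2: 4, 3: 9}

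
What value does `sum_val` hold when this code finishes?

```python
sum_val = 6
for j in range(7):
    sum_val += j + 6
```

Let's trace through this code step by step.

Initialize: sum_val = 6
Entering loop: for j in range(7):

After execution: sum_val = 69
69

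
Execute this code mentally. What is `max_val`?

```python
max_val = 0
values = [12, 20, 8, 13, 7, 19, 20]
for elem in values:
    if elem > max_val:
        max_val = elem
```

Let's trace through this code step by step.

Initialize: max_val = 0
Initialize: values = [12, 20, 8, 13, 7, 19, 20]
Entering loop: for elem in values:

After execution: max_val = 20
20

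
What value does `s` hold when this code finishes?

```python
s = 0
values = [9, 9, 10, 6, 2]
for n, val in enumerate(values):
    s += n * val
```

Let's trace through this code step by step.

Initialize: s = 0
Initialize: values = [9, 9, 10, 6, 2]
Entering loop: for n, val in enumerate(values):

After execution: s = 55
55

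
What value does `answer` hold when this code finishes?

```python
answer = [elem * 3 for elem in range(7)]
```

Let's trace through this code step by step.

Initialize: answer = [elem * 3 for elem in range(7)]

After execution: answer = [0, 3, 6, 9, 12, 15, 18]
[0, 3, 6, 9, 12, 15, 18]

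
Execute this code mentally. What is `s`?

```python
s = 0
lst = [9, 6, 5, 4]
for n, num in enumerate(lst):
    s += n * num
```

Let's trace through this code step by step.

Initialize: s = 0
Initialize: lst = [9, 6, 5, 4]
Entering loop: for n, num in enumerate(lst):

After execution: s = 28
28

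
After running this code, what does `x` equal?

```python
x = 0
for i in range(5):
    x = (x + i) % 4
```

Let's trace through this code step by step.

Initialize: x = 0
Entering loop: for i in range(5):

After execution: x = 2
2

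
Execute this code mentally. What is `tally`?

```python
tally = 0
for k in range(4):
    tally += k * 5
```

Let's trace through this code step by step.

Initialize: tally = 0
Entering loop: for k in range(4):

After execution: tally = 30
30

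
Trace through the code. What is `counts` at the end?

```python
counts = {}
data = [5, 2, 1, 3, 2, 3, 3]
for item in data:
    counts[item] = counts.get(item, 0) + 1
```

Let's trace through this code step by step.

Initialize: counts = {}
Initialize: data = [5, 2, 1, 3, 2, 3, 3]
Entering loop: for item in data:

After execution: counts = {5: 1, 2: 2, 1: 1, 3: 3}
{5: 1, 2: 2, 1: 1, 3: 3}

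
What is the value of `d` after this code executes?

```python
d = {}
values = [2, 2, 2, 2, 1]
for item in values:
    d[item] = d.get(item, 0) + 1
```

Let's trace through this code step by step.

Initialize: d = {}
Initialize: values = [2, 2, 2, 2, 1]
Entering loop: for item in values:

After execution: d = {2: 4, 1: 1}
{2: 4, 1: 1}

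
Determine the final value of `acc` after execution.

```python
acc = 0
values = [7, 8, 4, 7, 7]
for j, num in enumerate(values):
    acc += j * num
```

Let's trace through this code step by step.

Initialize: acc = 0
Initialize: values = [7, 8, 4, 7, 7]
Entering loop: for j, num in enumerate(values):

After execution: acc = 65
65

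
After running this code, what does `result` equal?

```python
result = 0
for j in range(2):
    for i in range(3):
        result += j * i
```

Let's trace through this code step by step.

Initialize: result = 0
Entering loop: for j in range(2):

After execution: result = 3
3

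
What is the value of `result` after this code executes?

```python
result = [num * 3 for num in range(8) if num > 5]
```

Let's trace through this code step by step.

Initialize: result = [num * 3 for num in range(8) if num > 5]

After execution: result = [18, 21]
[18, 21]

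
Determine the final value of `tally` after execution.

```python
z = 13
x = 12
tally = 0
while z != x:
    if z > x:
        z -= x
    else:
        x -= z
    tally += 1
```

Let's trace through this code step by step.

Initialize: z = 13
Initialize: x = 12
Initialize: tally = 0
Entering loop: while z != x:

After execution: tally = 12
12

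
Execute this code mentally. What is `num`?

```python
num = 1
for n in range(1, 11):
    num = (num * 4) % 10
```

Let's trace through this code step by step.

Initialize: num = 1
Entering loop: for n in range(1, 11):

After execution: num = 6
6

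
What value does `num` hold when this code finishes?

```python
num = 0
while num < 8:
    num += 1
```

Let's trace through this code step by step.

Initialize: num = 0
Entering loop: while num < 8:

After execution: num = 8
8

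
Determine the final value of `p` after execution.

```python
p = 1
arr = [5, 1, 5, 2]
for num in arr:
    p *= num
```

Let's trace through this code step by step.

Initialize: p = 1
Initialize: arr = [5, 1, 5, 2]
Entering loop: for num in arr:

After execution: p = 50
50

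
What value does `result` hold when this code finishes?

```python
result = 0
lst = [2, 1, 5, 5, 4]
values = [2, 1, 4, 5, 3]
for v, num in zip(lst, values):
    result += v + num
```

Let's trace through this code step by step.

Initialize: result = 0
Initialize: lst = [2, 1, 5, 5, 4]
Initialize: values = [2, 1, 4, 5, 3]
Entering loop: for v, num in zip(lst, values):

After execution: result = 32
32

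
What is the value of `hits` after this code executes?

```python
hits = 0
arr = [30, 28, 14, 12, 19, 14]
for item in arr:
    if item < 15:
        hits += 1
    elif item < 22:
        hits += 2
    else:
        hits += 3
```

Let's trace through this code step by step.

Initialize: hits = 0
Initialize: arr = [30, 28, 14, 12, 19, 14]
Entering loop: for item in arr:

After execution: hits = 11
11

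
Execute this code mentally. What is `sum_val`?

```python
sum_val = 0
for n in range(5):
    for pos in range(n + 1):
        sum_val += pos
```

Let's trace through this code step by step.

Initialize: sum_val = 0
Entering loop: for n in range(5):

After execution: sum_val = 20
20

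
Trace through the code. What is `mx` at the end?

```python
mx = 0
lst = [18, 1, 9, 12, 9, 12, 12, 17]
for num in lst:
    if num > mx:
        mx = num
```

Let's trace through this code step by step.

Initialize: mx = 0
Initialize: lst = [18, 1, 9, 12, 9, 12, 12, 17]
Entering loop: for num in lst:

After execution: mx = 18
18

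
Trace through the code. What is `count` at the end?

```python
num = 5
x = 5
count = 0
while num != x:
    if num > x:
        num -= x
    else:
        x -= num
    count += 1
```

Let's trace through this code step by step.

Initialize: num = 5
Initialize: x = 5
Initialize: count = 0
Entering loop: while num != x:

After execution: count = 0
0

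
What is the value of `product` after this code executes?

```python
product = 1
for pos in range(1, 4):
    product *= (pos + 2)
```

Let's trace through this code step by step.

Initialize: product = 1
Entering loop: for pos in range(1, 4):

After execution: product = 60
60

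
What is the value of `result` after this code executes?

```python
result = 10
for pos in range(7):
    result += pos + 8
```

Let's trace through this code step by step.

Initialize: result = 10
Entering loop: for pos in range(7):

After execution: result = 87
87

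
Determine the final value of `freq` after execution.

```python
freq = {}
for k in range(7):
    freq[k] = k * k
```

Let's trace through this code step by step.

Initialize: freq = {}
Entering loop: for k in range(7):

After execution: freq = {0: 0, 1: 1, 2: 4, 3: 9, 4: 16, 5: 25, 6: 36}
{0: 0, 1: 1, 2: 4, 3: 9, 4: 16, 5: 25, 6: 36}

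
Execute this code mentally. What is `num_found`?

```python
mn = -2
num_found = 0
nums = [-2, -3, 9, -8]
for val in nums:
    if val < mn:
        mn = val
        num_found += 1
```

Let's trace through this code step by step.

Initialize: mn = -2
Initialize: num_found = 0
Initialize: nums = [-2, -3, 9, -8]
Entering loop: for val in nums:

After execution: num_found = 2
2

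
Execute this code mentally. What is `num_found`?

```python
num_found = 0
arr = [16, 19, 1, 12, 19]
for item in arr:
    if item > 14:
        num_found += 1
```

Let's trace through this code step by step.

Initialize: num_found = 0
Initialize: arr = [16, 19, 1, 12, 19]
Entering loop: for item in arr:

After execution: num_found = 3
3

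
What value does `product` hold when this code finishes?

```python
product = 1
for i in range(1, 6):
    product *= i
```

Let's trace through this code step by step.

Initialize: product = 1
Entering loop: for i in range(1, 6):

After execution: product = 120
120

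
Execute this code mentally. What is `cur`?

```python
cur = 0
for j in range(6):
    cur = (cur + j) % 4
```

Let's trace through this code step by step.

Initialize: cur = 0
Entering loop: for j in range(6):

After execution: cur = 3
3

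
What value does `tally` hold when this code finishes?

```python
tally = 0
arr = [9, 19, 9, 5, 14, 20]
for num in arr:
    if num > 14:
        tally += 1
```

Let's trace through this code step by step.

Initialize: tally = 0
Initialize: arr = [9, 19, 9, 5, 14, 20]
Entering loop: for num in arr:

After execution: tally = 2
2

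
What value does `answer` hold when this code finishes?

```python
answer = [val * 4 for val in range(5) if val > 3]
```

Let's trace through this code step by step.

Initialize: answer = [val * 4 for val in range(5) if val > 3]

After execution: answer = [16]
[16]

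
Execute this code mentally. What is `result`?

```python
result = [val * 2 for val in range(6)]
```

Let's trace through this code step by step.

Initialize: result = [val * 2 for val in range(6)]

After execution: result = [0, 2, 4, 6, 8, 10]
[0, 2, 4, 6, 8, 10]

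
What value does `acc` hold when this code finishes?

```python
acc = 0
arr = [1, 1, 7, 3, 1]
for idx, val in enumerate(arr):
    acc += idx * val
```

Let's trace through this code step by step.

Initialize: acc = 0
Initialize: arr = [1, 1, 7, 3, 1]
Entering loop: for idx, val in enumerate(arr):

After execution: acc = 28
28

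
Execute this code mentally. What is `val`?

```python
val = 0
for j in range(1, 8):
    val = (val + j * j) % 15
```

Let's trace through this code step by step.

Initialize: val = 0
Entering loop: for j in range(1, 8):

After execution: val = 5
5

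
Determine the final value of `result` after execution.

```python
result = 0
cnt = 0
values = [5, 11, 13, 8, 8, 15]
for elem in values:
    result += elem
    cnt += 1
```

Let's trace through this code step by step.

Initialize: result = 0
Initialize: cnt = 0
Initialize: values = [5, 11, 13, 8, 8, 15]
Entering loop: for elem in values:

After execution: result = 60
60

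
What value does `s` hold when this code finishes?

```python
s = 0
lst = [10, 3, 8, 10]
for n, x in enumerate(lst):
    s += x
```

Let's trace through this code step by step.

Initialize: s = 0
Initialize: lst = [10, 3, 8, 10]
Entering loop: for n, x in enumerate(lst):

After execution: s = 31
31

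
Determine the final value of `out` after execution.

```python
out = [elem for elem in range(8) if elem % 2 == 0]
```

Let's trace through this code step by step.

Initialize: out = [elem for elem in range(8) if elem % 2 == 0]

After execution: out = [0, 2, 4, 6]
[0, 2, 4, 6]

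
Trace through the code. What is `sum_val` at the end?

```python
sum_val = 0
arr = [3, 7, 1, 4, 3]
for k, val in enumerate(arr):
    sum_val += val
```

Let's trace through this code step by step.

Initialize: sum_val = 0
Initialize: arr = [3, 7, 1, 4, 3]
Entering loop: for k, val in enumerate(arr):

After execution: sum_val = 18
18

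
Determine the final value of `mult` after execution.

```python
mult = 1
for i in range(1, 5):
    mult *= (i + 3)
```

Let's trace through this code step by step.

Initialize: mult = 1
Entering loop: for i in range(1, 5):

After execution: mult = 840
840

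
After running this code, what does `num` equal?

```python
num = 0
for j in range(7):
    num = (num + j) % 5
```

Let's trace through this code step by step.

Initialize: num = 0
Entering loop: for j in range(7):

After execution: num = 1
1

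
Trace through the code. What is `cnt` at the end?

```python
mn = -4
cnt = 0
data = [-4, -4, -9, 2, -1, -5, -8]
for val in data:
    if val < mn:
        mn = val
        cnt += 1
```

Let's trace through this code step by step.

Initialize: mn = -4
Initialize: cnt = 0
Initialize: data = [-4, -4, -9, 2, -1, -5, -8]
Entering loop: for val in data:

After execution: cnt = 1
1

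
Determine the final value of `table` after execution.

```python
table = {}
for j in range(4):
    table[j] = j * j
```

Let's trace through this code step by step.

Initialize: table = {}
Entering loop: for j in range(4):

After execution: table = {0: 0, 1: 1, 2: 4, 3: 9}
{0: 0, 1: 1, 2: 4, 3: 9}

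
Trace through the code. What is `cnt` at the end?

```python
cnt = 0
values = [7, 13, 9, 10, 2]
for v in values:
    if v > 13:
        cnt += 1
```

Let's trace through this code step by step.

Initialize: cnt = 0
Initialize: values = [7, 13, 9, 10, 2]
Entering loop: for v in values:

After execution: cnt = 0
0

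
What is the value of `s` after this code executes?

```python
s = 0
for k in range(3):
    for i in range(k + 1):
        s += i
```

Let's trace through this code step by step.

Initialize: s = 0
Entering loop: for k in range(3):

After execution: s = 4
4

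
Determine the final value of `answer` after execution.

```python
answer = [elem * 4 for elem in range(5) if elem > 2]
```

Let's trace through this code step by step.

Initialize: answer = [elem * 4 for elem in range(5) if elem > 2]

After execution: answer = [12, 16]
[12, 16]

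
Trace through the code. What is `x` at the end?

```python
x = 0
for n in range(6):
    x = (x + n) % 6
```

Let's trace through this code step by step.

Initialize: x = 0
Entering loop: for n in range(6):

After execution: x = 3
3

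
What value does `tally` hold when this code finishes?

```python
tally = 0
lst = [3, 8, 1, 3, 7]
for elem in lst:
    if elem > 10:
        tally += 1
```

Let's trace through this code step by step.

Initialize: tally = 0
Initialize: lst = [3, 8, 1, 3, 7]
Entering loop: for elem in lst:

After execution: tally = 0
0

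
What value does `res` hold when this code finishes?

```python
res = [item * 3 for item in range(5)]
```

Let's trace through this code step by step.

Initialize: res = [item * 3 for item in range(5)]

After execution: res = [0, 3, 6, 9, 12]
[0, 3, 6, 9, 12]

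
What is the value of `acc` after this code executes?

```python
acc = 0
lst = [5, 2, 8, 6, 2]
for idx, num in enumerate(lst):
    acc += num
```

Let's trace through this code step by step.

Initialize: acc = 0
Initialize: lst = [5, 2, 8, 6, 2]
Entering loop: for idx, num in enumerate(lst):

After execution: acc = 23
23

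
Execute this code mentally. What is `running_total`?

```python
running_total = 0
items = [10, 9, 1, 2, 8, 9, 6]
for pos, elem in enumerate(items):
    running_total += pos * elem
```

Let's trace through this code step by step.

Initialize: running_total = 0
Initialize: items = [10, 9, 1, 2, 8, 9, 6]
Entering loop: for pos, elem in enumerate(items):

After execution: running_total = 130
130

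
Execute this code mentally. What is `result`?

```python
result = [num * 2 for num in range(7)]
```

Let's trace through this code step by step.

Initialize: result = [num * 2 for num in range(7)]

After execution: result = [0, 2, 4, 6, 8, 10, 12]
[0, 2, 4, 6, 8, 10, 12]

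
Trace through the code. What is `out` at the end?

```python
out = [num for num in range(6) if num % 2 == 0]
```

Let's trace through this code step by step.

Initialize: out = [num for num in range(6) if num % 2 == 0]

After execution: out = [0, 2, 4]
[0, 2, 4]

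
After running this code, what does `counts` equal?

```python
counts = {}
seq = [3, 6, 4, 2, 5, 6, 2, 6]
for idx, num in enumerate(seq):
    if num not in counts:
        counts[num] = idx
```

Let's trace through this code step by step.

Initialize: counts = {}
Initialize: seq = [3, 6, 4, 2, 5, 6, 2, 6]
Entering loop: for idx, num in enumerate(seq):

After execution: counts = {3: 0, 6: 1, 4: 2, 2: 3, 5: 4}
{3: 0, 6: 1, 4: 2, 2: 3, 5: 4}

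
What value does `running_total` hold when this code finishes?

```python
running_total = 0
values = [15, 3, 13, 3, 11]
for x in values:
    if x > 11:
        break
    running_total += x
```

Let's trace through this code step by step.

Initialize: running_total = 0
Initialize: values = [15, 3, 13, 3, 11]
Entering loop: for x in values:

After execution: running_total = 0
0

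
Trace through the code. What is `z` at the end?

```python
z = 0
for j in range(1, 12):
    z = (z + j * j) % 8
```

Let's trace through this code step by step.

Initialize: z = 0
Entering loop: for j in range(1, 12):

After execution: z = 2
2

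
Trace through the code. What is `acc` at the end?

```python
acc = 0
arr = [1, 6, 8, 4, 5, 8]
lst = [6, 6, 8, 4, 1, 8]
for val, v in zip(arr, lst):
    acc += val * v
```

Let's trace through this code step by step.

Initialize: acc = 0
Initialize: arr = [1, 6, 8, 4, 5, 8]
Initialize: lst = [6, 6, 8, 4, 1, 8]
Entering loop: for val, v in zip(arr, lst):

After execution: acc = 191
191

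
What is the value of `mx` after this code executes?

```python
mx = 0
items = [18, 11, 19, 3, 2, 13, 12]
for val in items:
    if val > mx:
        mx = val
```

Let's trace through this code step by step.

Initialize: mx = 0
Initialize: items = [18, 11, 19, 3, 2, 13, 12]
Entering loop: for val in items:

After execution: mx = 19
19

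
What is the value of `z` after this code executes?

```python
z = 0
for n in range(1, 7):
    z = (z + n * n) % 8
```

Let's trace through this code step by step.

Initialize: z = 0
Entering loop: for n in range(1, 7):

After execution: z = 3
3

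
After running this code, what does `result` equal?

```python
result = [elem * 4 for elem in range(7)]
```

Let's trace through this code step by step.

Initialize: result = [elem * 4 for elem in range(7)]

After execution: result = [0, 4, 8, 12, 16, 20, 24]
[0, 4, 8, 12, 16, 20, 24]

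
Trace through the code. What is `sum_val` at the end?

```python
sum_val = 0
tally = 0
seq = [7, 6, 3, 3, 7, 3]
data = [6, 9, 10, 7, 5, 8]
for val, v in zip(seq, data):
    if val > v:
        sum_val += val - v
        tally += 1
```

Let's trace through this code step by step.

Initialize: sum_val = 0
Initialize: tally = 0
Initialize: seq = [7, 6, 3, 3, 7, 3]
Initialize: data = [6, 9, 10, 7, 5, 8]
Entering loop: for val, v in zip(seq, data):

After execution: sum_val = 3
3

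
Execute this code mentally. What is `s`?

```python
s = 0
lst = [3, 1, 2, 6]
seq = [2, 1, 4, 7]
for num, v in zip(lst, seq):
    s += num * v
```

Let's trace through this code step by step.

Initialize: s = 0
Initialize: lst = [3, 1, 2, 6]
Initialize: seq = [2, 1, 4, 7]
Entering loop: for num, v in zip(lst, seq):

After execution: s = 57
57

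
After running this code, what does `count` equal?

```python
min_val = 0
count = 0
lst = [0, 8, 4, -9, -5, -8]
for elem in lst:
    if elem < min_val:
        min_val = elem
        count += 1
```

Let's trace through this code step by step.

Initialize: min_val = 0
Initialize: count = 0
Initialize: lst = [0, 8, 4, -9, -5, -8]
Entering loop: for elem in lst:

After execution: count = 1
1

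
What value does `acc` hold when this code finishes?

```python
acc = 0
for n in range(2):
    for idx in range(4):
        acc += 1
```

Let's trace through this code step by step.

Initialize: acc = 0
Entering loop: for n in range(2):

After execution: acc = 8
8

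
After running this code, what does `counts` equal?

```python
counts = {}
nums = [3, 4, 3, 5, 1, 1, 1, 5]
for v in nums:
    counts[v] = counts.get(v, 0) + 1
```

Let's trace through this code step by step.

Initialize: counts = {}
Initialize: nums = [3, 4, 3, 5, 1, 1, 1, 5]
Entering loop: for v in nums:

After execution: counts = {3: 2, 4: 1, 5: 2, 1: 3}
{3: 2, 4: 1, 5: 2, 1: 3}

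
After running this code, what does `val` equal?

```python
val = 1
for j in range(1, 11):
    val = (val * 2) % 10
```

Let's trace through this code step by step.

Initialize: val = 1
Entering loop: for j in range(1, 11):

After execution: val = 4
4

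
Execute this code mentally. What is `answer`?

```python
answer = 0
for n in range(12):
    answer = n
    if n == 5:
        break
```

Let's trace through this code step by step.

Initialize: answer = 0
Entering loop: for n in range(12):

After execution: answer = 5
5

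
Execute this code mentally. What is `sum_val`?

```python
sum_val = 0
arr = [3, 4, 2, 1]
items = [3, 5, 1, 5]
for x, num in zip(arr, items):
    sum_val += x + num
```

Let's trace through this code step by step.

Initialize: sum_val = 0
Initialize: arr = [3, 4, 2, 1]
Initialize: items = [3, 5, 1, 5]
Entering loop: for x, num in zip(arr, items):

After execution: sum_val = 24
24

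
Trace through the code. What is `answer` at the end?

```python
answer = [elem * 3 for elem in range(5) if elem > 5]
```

Let's trace through this code step by step.

Initialize: answer = [elem * 3 for elem in range(5) if elem > 5]

After execution: answer = []
[]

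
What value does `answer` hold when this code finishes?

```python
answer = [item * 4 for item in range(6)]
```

Let's trace through this code step by step.

Initialize: answer = [item * 4 for item in range(6)]

After execution: answer = [0, 4, 8, 12, 16, 20]
[0, 4, 8, 12, 16, 20]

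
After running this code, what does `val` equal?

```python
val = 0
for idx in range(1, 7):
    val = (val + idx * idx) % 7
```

Let's trace through this code step by step.

Initialize: val = 0
Entering loop: for idx in range(1, 7):

After execution: val = 0
0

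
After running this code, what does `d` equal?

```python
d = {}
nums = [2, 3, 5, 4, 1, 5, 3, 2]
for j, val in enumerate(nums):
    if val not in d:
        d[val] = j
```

Let's trace through this code step by step.

Initialize: d = {}
Initialize: nums = [2, 3, 5, 4, 1, 5, 3, 2]
Entering loop: for j, val in enumerate(nums):

After execution: d = {2: 0, 3: 1, 5: 2, 4: 3, 1: 4}
{2: 0, 3: 1, 5: 2, 4: 3, 1: 4}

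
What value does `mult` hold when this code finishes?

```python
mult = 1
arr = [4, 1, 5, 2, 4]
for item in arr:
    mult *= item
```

Let's trace through this code step by step.

Initialize: mult = 1
Initialize: arr = [4, 1, 5, 2, 4]
Entering loop: for item in arr:

After execution: mult = 160
160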